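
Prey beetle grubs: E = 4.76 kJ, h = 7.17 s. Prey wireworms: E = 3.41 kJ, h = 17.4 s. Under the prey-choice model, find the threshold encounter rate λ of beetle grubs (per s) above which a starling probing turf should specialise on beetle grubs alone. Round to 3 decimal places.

0.058 per s

The zero-one rule: include wireworms iff E₂/h₂ > λE₁/(1+λh₁). Equality gives the switch point.
λE₁h₂ = E₂ + λE₂h₁ ⇒ λ = E₂/(E₁h₂ − E₂h₁) = 3.41/(82.82 − 24.45) = 0.05842 per s.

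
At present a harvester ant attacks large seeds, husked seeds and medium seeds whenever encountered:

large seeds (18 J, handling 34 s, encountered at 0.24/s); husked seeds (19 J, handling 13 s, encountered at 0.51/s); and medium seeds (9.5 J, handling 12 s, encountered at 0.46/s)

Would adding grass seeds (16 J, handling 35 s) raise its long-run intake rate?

Current rate: (0.24×18 + 0.51×19 + 0.46×9.5)/(1 + 0.24×34 + 0.51×13 + 0.46×12) = 0.8625 J/s.
grass seeds: E/h = 16/35 = 0.4571 J/s.
Since 0.4571 < R, time spent handling grass seeds is better spent searching.

No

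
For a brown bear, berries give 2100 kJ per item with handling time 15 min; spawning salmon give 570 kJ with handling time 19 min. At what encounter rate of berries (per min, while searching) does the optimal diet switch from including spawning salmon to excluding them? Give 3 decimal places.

0.018 per min

Drop spawning salmon once their profitability E₂/h₂ falls below the rate achievable on berries alone: E₂/h₂ = λE₁/(1 + λh₁).
Solve for λ: λE₁h₂ = E₂(1 + λh₁) → λ(E₁h₂ − E₂h₁) = E₂ → λ = E₂/(E₁h₂ − E₂h₁).
λ = 570/(2100×19 − 570×15) = 570/3.135e+04 = 0.01818 per min.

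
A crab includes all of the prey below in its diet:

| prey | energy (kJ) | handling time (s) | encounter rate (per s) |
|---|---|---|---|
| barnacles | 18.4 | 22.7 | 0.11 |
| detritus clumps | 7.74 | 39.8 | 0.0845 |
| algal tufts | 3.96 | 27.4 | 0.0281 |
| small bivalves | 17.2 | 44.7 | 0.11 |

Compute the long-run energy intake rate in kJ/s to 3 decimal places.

R = Σλ_iE_i / (1 + Σλ_ih_i)
Numerator: 0.11×18.4 + 0.0845×7.74 + 0.0281×3.96 + 0.11×17.2 = 4.681
Denominator: 1 + 0.11×22.7 + 0.0845×39.8 + 0.0281×27.4 + 0.11×44.7 = 12.55
R = 4.681/12.55 = 0.3731 kJ/s

0.373 kJ/s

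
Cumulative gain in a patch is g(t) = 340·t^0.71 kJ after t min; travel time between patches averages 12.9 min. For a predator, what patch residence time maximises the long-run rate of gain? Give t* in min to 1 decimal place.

Optimal t* satisfies g'(t*) = g(t*)/(T + t*).
g'(t) = 0.71·340·t^-0.29. Setting 0.71·340·t^-0.29 = 340·t^0.71/(12.9+t) gives 0.71(12.9+t) = t, so 0.29·t = 0.71×12.9.
t* = 0.71×12.9/0.29 = 31.58 min.

31.6 min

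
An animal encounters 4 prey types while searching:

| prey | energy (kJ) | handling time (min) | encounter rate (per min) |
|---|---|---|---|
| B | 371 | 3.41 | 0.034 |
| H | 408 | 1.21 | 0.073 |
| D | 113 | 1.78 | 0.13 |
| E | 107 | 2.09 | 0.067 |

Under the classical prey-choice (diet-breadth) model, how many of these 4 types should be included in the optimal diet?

Profitabilities (E/h, kJ/min): H 337, B 109, D 63.5, E 51.2. Add prey in this order while the next type's profitability exceeds the intake rate on those already taken.
Rate on top 1: 27.37. B: 109 > 27.37 → include.
Rate on top 2: 35.21. D: 63.5 > 35.21 → include.
Rate on top 3: 39.76. E: 51.2 > 39.76 → include.
Optimal diet: H, B, D, E — 4 of 4 types.

4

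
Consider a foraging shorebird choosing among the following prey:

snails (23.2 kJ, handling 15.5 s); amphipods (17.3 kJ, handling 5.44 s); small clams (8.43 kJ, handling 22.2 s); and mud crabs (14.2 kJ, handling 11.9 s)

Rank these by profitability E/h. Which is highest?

amphipods

Profitability E/h (kJ/s): snails = 23.2/15.5 = 1.5, amphipods = 17.3/5.44 = 3.18, small clams = 8.43/22.2 = 0.38, mud crabs = 14.2/11.9 = 1.19.
Ranked: amphipods > snails > mud crabs > small clams.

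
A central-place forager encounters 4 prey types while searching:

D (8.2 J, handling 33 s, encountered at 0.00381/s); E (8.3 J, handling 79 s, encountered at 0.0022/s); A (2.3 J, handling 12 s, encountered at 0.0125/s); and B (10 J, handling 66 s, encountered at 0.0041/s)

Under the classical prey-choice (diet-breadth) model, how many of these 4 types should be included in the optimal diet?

Rank by E/h (J/s): D 0.248, A 0.192, B 0.152, E 0.105. Include each in turn until the next type's E/h falls below the running intake rate.
Rate on top 1: 0.02775. A: 0.192 > 0.02775 → include.
Rate on top 2: 0.04703. B: 0.152 > 0.04703 → include.
Rate on top 3: 0.06531. E: 0.105 > 0.06531 → include.
Optimal diet: D, A, B, E — 4 of 4 types.

4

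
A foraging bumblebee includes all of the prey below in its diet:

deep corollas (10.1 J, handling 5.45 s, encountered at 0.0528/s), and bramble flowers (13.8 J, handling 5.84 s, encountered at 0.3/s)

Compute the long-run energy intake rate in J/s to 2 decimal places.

Energy encountered per unit search time: 0.0528×10.1 + 0.3×13.8 = 4.673 J/s.
Handling time per unit search time: 0.0528×5.45 + 0.3×5.84 = 2.04.
Rate = 4.673/(1 + 2.04) = 1.537 J/s.

1.54 J/s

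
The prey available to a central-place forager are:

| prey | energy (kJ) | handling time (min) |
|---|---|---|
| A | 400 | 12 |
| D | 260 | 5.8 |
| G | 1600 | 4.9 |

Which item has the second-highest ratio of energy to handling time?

Profitability E/h (kJ/min): A = 400/12 = 33.3, D = 260/5.8 = 44.8, G = 1600/4.9 = 327.
Ranked: G > D > A.

D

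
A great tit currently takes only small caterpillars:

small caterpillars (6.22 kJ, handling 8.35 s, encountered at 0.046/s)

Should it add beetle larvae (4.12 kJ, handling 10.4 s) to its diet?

Current rate: (0.046×6.22)/(1 + 0.046×8.35) = 0.2067 kJ/s.
beetle larvae: E/h = 4.12/10.4 = 0.3962 kJ/s.
0.3962 > 0.2067, so adding beetle larvae raises the average — include it.

Yes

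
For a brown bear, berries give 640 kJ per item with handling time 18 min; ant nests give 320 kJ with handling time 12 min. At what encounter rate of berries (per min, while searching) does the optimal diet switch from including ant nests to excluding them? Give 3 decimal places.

0.167 per min

Drop ant nests once their profitability E₂/h₂ falls below the rate achievable on berries alone: E₂/h₂ = λE₁/(1 + λh₁).
Solve for λ: λE₁h₂ = E₂(1 + λh₁) → λ(E₁h₂ − E₂h₁) = E₂ → λ = E₂/(E₁h₂ − E₂h₁).
λ = 320/(640×12 − 320×18) = 320/1920 = 0.1667 per min.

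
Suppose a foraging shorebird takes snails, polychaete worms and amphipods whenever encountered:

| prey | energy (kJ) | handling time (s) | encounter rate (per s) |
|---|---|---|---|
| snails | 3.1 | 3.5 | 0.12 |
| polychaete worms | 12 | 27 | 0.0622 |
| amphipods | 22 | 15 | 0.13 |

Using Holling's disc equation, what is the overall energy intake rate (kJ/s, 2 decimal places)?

R = Σλ_iE_i / (1 + Σλ_ih_i)
Numerator: 0.12×3.1 + 0.0622×12 + 0.13×22 = 3.978
Denominator: 1 + 0.12×3.5 + 0.0622×27 + 0.13×15 = 5.049
R = 3.978/5.049 = 0.7879 kJ/s

0.79 kJ/s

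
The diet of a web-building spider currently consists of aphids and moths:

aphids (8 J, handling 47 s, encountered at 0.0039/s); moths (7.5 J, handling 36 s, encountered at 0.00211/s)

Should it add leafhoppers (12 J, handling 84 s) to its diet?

Current rate: (0.0039×8 + 0.00211×7.5)/(1 + 0.0039×47 + 0.00211×36) = 0.03734 J/s.
Profitability of leafhoppers: 12/84 = 0.1429 J/s.
0.1429 > 0.03734, so adding leafhoppers raises the average — include it.

Yes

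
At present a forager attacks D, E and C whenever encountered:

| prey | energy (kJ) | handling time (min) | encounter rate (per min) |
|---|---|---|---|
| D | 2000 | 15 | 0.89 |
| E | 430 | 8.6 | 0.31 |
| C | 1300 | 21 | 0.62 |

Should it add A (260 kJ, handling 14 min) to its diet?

No

Current rate: (0.89×2000 + 0.31×430 + 0.62×1300)/(1 + 0.89×15 + 0.31×8.6 + 0.62×21) = 90.53 kJ/min.
A: E/h = 260/14 = 18.57 kJ/min.
18.57 < 90.53, so adding A would lower the average — exclude it.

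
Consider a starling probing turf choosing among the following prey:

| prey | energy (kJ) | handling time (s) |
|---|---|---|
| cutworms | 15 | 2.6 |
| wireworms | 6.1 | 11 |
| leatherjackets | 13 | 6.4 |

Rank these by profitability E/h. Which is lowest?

Profitability E/h (kJ/s): cutworms = 15/2.6 = 5.77, wireworms = 6.1/11 = 0.555, leatherjackets = 13/6.4 = 2.03.
Ranked: cutworms > leatherjackets > wireworms.

wireworms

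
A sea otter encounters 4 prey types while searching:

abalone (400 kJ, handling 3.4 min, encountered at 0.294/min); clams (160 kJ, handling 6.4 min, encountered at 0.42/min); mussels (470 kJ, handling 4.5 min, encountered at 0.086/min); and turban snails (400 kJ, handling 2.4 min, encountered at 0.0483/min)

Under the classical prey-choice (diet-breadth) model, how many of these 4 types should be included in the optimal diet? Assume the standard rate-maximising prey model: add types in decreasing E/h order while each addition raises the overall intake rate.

E/h in descending order: turban snails 167, abalone 118, mussels 104, clams 25 kJ/min. The optimal diet is the largest prefix of this list for which every included type satisfies E_i/h_i > R on the types above it.
Rate on top 1: 17.31. abalone: 118 > 17.31 → include.
Rate on top 2: 64.72. mussels: 104 > 64.72 → include.
Rate on top 3: 70.86. clams: 25 < 70.86 → exclude; stop.
Optimal diet: turban snails, abalone, mussels — 3 of 4 types.

3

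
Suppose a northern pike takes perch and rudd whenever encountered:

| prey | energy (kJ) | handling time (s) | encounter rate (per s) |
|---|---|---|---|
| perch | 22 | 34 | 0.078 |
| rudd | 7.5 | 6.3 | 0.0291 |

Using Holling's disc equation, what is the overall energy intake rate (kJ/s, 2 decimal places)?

R = (0.078×22 + 0.0291×7.5) / (1 + 0.078×34 + 0.0291×6.3) = 1.934/3.835 = 0.5043 kJ/s.

0.50 kJ/s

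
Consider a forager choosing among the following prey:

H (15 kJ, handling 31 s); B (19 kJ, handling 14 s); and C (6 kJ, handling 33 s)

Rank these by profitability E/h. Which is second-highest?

H

In descending order of E/h:
B: 19/14 = 1.36 kJ/s
H: 15/31 = 0.484 kJ/s
C: 6/33 = 0.182 kJ/s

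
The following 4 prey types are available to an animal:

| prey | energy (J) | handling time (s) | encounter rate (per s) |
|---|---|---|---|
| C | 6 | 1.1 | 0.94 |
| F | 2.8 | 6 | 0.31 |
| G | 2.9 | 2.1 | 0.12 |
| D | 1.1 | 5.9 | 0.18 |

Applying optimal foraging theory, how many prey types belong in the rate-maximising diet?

Profitabilities (E/h, J/s): C 5.45, G 1.38, F 0.467, D 0.186. Add prey in this order while the next type's profitability exceeds the intake rate on those already taken.
Rate on top 1: 2.773. G: 1.38 < 2.773 → exclude; stop.
Optimal diet: C — 1 of 4 types.

1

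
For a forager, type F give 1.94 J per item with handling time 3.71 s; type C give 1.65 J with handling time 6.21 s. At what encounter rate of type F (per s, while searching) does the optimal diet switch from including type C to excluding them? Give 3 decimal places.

The zero-one rule: include type C iff E₂/h₂ > λE₁/(1+λh₁). Equality gives the switch point.
λE₁h₂ = E₂ + λE₂h₁ ⇒ λ = E₂/(E₁h₂ − E₂h₁) = 1.65/(12.05 − 6.121) = 0.2784 per s.

0.278 per s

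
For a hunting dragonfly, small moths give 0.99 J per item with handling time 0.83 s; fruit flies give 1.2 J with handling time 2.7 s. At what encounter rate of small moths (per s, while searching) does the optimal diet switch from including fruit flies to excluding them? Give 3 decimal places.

The zero-one rule: include fruit flies iff E₂/h₂ > λE₁/(1+λh₁). Equality gives the switch point.
λE₁h₂ = E₂ + λE₂h₁ ⇒ λ = E₂/(E₁h₂ − E₂h₁) = 1.2/(2.673 − 0.996) = 0.7156 per s.

0.716 per s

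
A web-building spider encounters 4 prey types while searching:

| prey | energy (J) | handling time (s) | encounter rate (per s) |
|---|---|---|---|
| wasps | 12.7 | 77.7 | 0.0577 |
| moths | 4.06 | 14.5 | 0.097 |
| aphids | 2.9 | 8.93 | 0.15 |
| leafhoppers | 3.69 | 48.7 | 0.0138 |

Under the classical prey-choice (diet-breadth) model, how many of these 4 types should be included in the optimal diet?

Rank by E/h (J/s): aphids 0.325, moths 0.28, wasps 0.163, leafhoppers 0.0758. Include each in turn until the next type's E/h falls below the running intake rate.
Rate on top 1: 0.1859. moths: 0.28 > 0.1859 → include.
Rate on top 2: 0.2213. wasps: 0.163 < 0.2213 → exclude; stop.
Optimal diet: aphids, moths — 2 of 4 types.

2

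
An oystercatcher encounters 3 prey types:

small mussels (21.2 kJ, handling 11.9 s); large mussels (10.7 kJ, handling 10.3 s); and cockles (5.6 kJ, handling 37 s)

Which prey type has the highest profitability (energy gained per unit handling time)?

small mussels

In descending order of E/h:
small mussels: 21.2/11.9 = 1.78 kJ/s
large mussels: 10.7/10.3 = 1.04 kJ/s
cockles: 5.6/37 = 0.151 kJ/s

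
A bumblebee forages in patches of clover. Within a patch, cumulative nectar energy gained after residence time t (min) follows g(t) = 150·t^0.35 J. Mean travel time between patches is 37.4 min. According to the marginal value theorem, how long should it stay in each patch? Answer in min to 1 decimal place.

20.1 min

Maximise g(t)/(T+t): set derivative to zero → g'(t)(T+t) = g(t).
g'(t) = 0.35·150·t^-0.65. Setting 0.35·150·t^-0.65 = 150·t^0.35/(37.4+t) gives 0.35(37.4+t) = t, so 0.65·t = 0.35×37.4.
t* = 0.35×37.4/0.65 = 20.14 min.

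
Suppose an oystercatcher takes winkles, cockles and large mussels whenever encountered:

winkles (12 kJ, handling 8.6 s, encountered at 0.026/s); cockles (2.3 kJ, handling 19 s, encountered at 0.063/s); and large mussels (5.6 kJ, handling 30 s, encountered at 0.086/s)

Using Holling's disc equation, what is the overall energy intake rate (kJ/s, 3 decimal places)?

0.188 kJ/s

Energy encountered per unit search time: 0.026×12 + 0.063×2.3 + 0.086×5.6 = 0.9385 kJ/s.
Handling time per unit search time: 0.026×8.6 + 0.063×19 + 0.086×30 = 4.001.
Rate = 0.9385/(1 + 4.001) = 0.1877 kJ/s.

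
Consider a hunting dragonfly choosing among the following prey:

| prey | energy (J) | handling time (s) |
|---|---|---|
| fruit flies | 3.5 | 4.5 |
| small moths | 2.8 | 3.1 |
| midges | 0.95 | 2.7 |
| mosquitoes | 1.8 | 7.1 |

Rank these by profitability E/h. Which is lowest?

mosquitoes

Profitability E/h (J/s): fruit flies = 3.5/4.5 = 0.778, small moths = 2.8/3.1 = 0.903, midges = 0.95/2.7 = 0.352, mosquitoes = 1.8/7.1 = 0.254.
Ranked: small moths > fruit flies > midges > mosquitoes.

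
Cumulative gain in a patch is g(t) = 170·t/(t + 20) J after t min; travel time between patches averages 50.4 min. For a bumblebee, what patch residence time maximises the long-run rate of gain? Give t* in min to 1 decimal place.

31.7 min

By the marginal value theorem, leave when the instantaneous gain rate g'(t) equals the habitat-wide average g(t)/(T + t).
g'(t) = 170·20/(t + 20)². Setting 170·20/(t+20)² = 170t/[(t+20)(50.4+t)] gives 20(50.4+t) = t(t+20), so t² = 20×50.4 = 1008.
t* = √1008 = 31.75 min.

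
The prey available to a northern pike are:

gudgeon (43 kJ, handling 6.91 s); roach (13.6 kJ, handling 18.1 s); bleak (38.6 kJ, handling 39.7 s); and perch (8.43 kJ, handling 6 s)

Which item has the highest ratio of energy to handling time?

gudgeon

In descending order of E/h:
gudgeon: 43/6.91 = 6.22 kJ/s
perch: 8.43/6 = 1.41 kJ/s
bleak: 38.6/39.7 = 0.972 kJ/s
roach: 13.6/18.1 = 0.751 kJ/s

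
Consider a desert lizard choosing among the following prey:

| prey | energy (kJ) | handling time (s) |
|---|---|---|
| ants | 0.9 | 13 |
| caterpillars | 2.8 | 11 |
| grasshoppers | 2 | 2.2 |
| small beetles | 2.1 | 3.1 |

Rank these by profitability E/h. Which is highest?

In descending order of E/h:
grasshoppers: 2/2.2 = 0.909 kJ/s
small beetles: 2.1/3.1 = 0.677 kJ/s
caterpillars: 2.8/11 = 0.255 kJ/s
ants: 0.9/13 = 0.0692 kJ/s

grasshoppers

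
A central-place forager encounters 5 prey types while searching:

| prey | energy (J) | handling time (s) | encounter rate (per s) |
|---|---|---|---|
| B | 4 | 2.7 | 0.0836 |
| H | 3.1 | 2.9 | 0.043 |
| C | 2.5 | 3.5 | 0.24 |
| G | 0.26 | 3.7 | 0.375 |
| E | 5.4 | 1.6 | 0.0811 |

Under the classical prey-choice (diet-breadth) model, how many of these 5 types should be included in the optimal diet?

4

Rank by E/h (J/s): E 3.38, B 1.48, H 1.07, C 0.714, G 0.0703. Include each in turn until the next type's E/h falls below the running intake rate.
Rate on top 1: 0.3876. B: 1.48 > 0.3876 → include.
Rate on top 2: 0.5698. H: 1.07 > 0.5698 → include.
Rate on top 3: 0.6118. C: 0.714 > 0.6118 → include.
Rate on top 4: 0.6489. G: 0.0703 < 0.6489 → exclude; stop.
Optimal diet: E, B, H, C — 4 of 5 types.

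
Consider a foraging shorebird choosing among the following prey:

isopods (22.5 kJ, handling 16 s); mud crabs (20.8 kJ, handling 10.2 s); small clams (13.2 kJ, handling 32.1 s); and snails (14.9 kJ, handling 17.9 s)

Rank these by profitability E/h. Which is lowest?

small clams

In descending order of E/h:
mud crabs: 20.8/10.2 = 2.04 kJ/s
isopods: 22.5/16 = 1.41 kJ/s
snails: 14.9/17.9 = 0.832 kJ/s
small clams: 13.2/32.1 = 0.411 kJ/s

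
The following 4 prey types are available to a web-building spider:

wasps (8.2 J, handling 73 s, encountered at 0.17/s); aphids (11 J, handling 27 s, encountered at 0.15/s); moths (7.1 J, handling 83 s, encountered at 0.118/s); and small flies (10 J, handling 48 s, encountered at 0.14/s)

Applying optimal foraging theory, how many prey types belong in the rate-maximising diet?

1

E/h in descending order: aphids 0.407, small flies 0.208, wasps 0.112, moths 0.0855 J/s. The optimal diet is the largest prefix of this list for which every included type satisfies E_i/h_i > R on the types above it.
Rate on top 1: 0.3267. small flies: 0.208 < 0.3267 → exclude; stop.
Optimal diet: aphids — 1 of 4 types.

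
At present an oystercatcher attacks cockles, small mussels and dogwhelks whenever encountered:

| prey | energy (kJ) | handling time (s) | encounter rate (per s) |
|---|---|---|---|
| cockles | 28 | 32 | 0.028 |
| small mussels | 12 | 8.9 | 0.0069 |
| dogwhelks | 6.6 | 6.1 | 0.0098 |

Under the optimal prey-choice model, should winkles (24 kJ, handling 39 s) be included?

On cockles, small mussels and dogwhelks alone, R = ΣλE/(1+Σλh) = 0.9315/2.017 = 0.4618 kJ/s.
Profitability of winkles: 24/39 = 0.6154 kJ/s.
0.6154 > 0.4618, so adding winkles raises the average — include it.

Yes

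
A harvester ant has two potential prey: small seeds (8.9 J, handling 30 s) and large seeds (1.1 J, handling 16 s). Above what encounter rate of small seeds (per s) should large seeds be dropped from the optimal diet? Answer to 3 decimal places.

0.010 per s

The zero-one rule: include large seeds iff E₂/h₂ > λE₁/(1+λh₁). Equality gives the switch point.
λE₁h₂ = E₂ + λE₂h₁ ⇒ λ = E₂/(E₁h₂ − E₂h₁) = 1.1/(142.4 − 33) = 0.01005 per s.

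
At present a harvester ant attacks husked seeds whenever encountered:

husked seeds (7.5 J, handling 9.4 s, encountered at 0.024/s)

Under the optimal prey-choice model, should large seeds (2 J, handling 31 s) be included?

Current rate: (0.024×7.5)/(1 + 0.024×9.4) = 0.1469 J/s.
Profitability of large seeds: 2/31 = 0.06452 J/s.
0.06452 < 0.1469, so adding large seeds would lower the average — exclude it.

No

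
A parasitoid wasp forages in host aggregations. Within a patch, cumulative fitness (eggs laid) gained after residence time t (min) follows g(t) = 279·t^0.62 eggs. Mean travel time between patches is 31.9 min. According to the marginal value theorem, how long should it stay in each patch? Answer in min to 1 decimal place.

By the marginal value theorem, leave when the instantaneous gain rate g'(t) equals the habitat-wide average g(t)/(T + t).
g'(t) = 0.62·279·t^-0.38. Setting 0.62·279·t^-0.38 = 279·t^0.62/(31.9+t) gives 0.62(31.9+t) = t, so 0.38·t = 0.62×31.9.
t* = 0.62×31.9/0.38 = 52.05 min.

52.0 min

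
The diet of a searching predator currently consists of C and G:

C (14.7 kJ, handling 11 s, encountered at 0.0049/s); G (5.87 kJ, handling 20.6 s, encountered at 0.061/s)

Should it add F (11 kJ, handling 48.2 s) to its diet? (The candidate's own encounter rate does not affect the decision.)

Yes

Intake rate on the current diet: R = (0.0049×14.7 + 0.061×5.87) / (1 + 0.0049×11 + 0.061×20.6) = 0.4301/2.311 = 0.1862 kJ/s.
F: E/h = 11/48.2 = 0.2282 kJ/s.
0.2282 > 0.1862, so adding F raises the average — include it.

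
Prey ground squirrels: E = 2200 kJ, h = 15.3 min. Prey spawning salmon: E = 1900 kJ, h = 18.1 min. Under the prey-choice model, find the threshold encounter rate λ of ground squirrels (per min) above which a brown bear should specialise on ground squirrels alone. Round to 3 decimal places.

0.177 per min

At the threshold, the rate on ground squirrels alone equals the profitability of spawning salmon: λ·2200/(1 + λ·15.3) = 1900/18.1 = 105.
Rearranging, λ(2200 − 105×15.3) = 105, so λ = 105/593.9 = 0.1767 per min.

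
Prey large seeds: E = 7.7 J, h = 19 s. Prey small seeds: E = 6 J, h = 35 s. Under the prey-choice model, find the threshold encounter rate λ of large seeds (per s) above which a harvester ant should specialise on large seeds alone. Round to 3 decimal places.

The zero-one rule: include small seeds iff E₂/h₂ > λE₁/(1+λh₁). Equality gives the switch point.
λE₁h₂ = E₂ + λE₂h₁ ⇒ λ = E₂/(E₁h₂ − E₂h₁) = 6/(269.5 − 114) = 0.03859 per s.

0.039 per s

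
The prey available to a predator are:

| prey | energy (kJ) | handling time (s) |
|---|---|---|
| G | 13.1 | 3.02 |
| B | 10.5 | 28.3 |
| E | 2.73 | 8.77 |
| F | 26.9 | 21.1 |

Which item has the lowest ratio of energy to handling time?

E

Profitability E/h (kJ/s): G = 13.1/3.02 = 4.34, B = 10.5/28.3 = 0.371, E = 2.73/8.77 = 0.311, F = 26.9/21.1 = 1.27.
Ranked: G > F > B > E.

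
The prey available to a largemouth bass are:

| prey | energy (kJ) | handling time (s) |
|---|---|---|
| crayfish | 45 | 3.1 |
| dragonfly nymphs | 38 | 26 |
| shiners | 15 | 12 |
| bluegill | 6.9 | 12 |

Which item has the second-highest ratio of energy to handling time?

In descending order of E/h:
crayfish: 45/3.1 = 14.5 kJ/s
dragonfly nymphs: 38/26 = 1.46 kJ/s
shiners: 15/12 = 1.25 kJ/s
bluegill: 6.9/12 = 0.575 kJ/s

dragonfly nymphs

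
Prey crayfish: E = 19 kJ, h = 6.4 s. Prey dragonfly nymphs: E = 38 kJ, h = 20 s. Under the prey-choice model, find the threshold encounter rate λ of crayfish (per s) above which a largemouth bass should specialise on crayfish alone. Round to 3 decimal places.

0.278 per s

Drop dragonfly nymphs once their profitability E₂/h₂ falls below the rate achievable on crayfish alone: E₂/h₂ = λE₁/(1 + λh₁).
Solve for λ: λE₁h₂ = E₂(1 + λh₁) → λ(E₁h₂ − E₂h₁) = E₂ → λ = E₂/(E₁h₂ − E₂h₁).
λ = 38/(19×20 − 38×6.4) = 38/136.8 = 0.2778 per s.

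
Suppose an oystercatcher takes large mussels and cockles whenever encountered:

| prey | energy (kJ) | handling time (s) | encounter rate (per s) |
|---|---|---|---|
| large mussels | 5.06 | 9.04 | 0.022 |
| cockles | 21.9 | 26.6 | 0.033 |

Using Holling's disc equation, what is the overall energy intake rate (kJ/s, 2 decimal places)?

0.40 kJ/s

R = Σλ_iE_i / (1 + Σλ_ih_i)
Numerator: 0.022×5.06 + 0.033×21.9 = 0.834
Denominator: 1 + 0.022×9.04 + 0.033×26.6 = 2.077
R = 0.834/2.077 = 0.4016 kJ/s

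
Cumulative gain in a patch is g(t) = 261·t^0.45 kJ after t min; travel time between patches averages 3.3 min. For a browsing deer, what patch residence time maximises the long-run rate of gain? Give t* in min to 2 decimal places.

By the marginal value theorem, leave when the instantaneous gain rate g'(t) equals the habitat-wide average g(t)/(T + t).
g'(t) = 0.45·261·t^-0.55. Setting 0.45·261·t^-0.55 = 261·t^0.45/(3.3+t) gives 0.45(3.3+t) = t, so 0.55·t = 0.45×3.3.
t* = 0.45×3.3/0.55 = 2.7 min.

2.70 min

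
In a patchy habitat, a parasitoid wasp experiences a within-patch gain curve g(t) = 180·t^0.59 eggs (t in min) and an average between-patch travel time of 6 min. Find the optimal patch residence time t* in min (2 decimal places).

8.63 min

Optimal t* satisfies g'(t*) = g(t*)/(T + t*).
g'(t) = 0.59·180·t^-0.41. Setting 0.59·180·t^-0.41 = 180·t^0.59/(6+t) gives 0.59(6+t) = t, so 0.41·t = 0.59×6.
t* = 0.59×6/0.41 = 8.634 min.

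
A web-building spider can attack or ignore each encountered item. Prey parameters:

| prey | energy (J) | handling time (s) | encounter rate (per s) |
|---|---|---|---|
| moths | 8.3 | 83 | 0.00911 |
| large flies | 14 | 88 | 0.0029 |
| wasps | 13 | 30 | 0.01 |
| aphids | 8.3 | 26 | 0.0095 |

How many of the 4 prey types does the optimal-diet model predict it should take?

E/h in descending order: wasps 0.433, aphids 0.319, large flies 0.159, moths 0.1 J/s. The optimal diet is the largest prefix of this list for which every included type satisfies E_i/h_i > R on the types above it.
Rate on top 1: 0.1. aphids: 0.319 > 0.1 → include.
Rate on top 2: 0.135. large flies: 0.159 > 0.135 → include.
Rate on top 3: 0.1384. moths: 0.1 < 0.1384 → exclude; stop.
Optimal diet: wasps, aphids, large flies — 3 of 4 types.

3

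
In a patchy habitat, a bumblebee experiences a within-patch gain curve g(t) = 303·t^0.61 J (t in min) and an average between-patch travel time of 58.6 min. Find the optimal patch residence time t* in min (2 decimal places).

Maximise g(t)/(T+t): set derivative to zero → g'(t)(T+t) = g(t).
g'(t) = 0.61·303·t^-0.39. Setting 0.61·303·t^-0.39 = 303·t^0.61/(58.6+t) gives 0.61(58.6+t) = t, so 0.39·t = 0.61×58.6.
t* = 0.61×58.6/0.39 = 91.66 min.

91.66 min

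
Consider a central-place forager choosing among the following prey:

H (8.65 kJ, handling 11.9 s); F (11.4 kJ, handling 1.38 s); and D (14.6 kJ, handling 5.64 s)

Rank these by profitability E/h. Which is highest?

F

Profitability E/h (kJ/s): H = 8.65/11.9 = 0.727, F = 11.4/1.38 = 8.26, D = 14.6/5.64 = 2.59.
Ranked: F > D > H.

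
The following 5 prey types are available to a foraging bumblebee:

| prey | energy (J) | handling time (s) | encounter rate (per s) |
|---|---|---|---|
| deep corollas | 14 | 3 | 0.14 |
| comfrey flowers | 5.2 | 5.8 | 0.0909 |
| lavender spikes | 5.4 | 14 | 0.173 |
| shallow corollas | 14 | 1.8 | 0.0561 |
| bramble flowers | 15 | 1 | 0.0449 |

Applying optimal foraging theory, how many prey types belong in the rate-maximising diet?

E/h in descending order: bramble flowers 15, shallow corollas 7.78, deep corollas 4.67, comfrey flowers 0.897, lavender spikes 0.386 J/s. The optimal diet is the largest prefix of this list for which every included type satisfies E_i/h_i > R on the types above it.
Rate on top 1: 0.6446. shallow corollas: 7.78 > 0.6446 → include.
Rate on top 2: 1.273. deep corollas: 4.67 > 1.273 → include.
Rate on top 3: 2.183. comfrey flowers: 0.897 < 2.183 → exclude; stop.
Optimal diet: bramble flowers, shallow corollas, deep corollas — 3 of 5 types.

3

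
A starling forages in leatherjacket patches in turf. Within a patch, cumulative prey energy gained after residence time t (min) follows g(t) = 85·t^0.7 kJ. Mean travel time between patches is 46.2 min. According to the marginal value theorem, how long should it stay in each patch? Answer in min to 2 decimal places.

107.80 min

Maximise g(t)/(T+t): set derivative to zero → g'(t)(T+t) = g(t).
g'(t) = 0.7·85·t^-0.3. Setting 0.7·85·t^-0.3 = 85·t^0.7/(46.2+t) gives 0.7(46.2+t) = t, so 0.30·t = 0.7×46.2.
t* = 0.7×46.2/0.30 = 107.8 min.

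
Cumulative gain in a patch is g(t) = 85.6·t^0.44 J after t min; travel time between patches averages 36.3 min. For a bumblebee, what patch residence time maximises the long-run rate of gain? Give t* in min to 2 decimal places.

By the marginal value theorem, leave when the instantaneous gain rate g'(t) equals the habitat-wide average g(t)/(T + t).
g'(t) = 0.44·85.6·t^-0.56. Setting 0.44·85.6·t^-0.56 = 85.6·t^0.44/(36.3+t) gives 0.44(36.3+t) = t, so 0.56·t = 0.44×36.3.
t* = 0.44×36.3/0.56 = 28.52 min.

28.52 min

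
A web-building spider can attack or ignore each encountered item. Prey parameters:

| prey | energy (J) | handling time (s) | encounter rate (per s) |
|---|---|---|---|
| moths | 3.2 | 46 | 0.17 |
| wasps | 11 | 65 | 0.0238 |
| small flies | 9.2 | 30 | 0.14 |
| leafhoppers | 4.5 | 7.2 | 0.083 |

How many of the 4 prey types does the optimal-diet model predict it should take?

Profitabilities (E/h, J/s): leafhoppers 0.625, small flies 0.307, wasps 0.169, moths 0.0696. Add prey in this order while the next type's profitability exceeds the intake rate on those already taken.
Rate on top 1: 0.2338. small flies: 0.307 > 0.2338 → include.
Rate on top 2: 0.2866. wasps: 0.169 < 0.2866 → exclude; stop.
Optimal diet: leafhoppers, small flies — 2 of 4 types.

2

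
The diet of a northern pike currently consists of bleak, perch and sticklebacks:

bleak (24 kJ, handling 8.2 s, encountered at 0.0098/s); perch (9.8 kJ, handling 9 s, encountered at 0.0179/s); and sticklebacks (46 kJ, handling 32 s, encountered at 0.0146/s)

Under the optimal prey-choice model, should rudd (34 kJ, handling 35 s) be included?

Current rate: (0.0098×24 + 0.0179×9.8 + 0.0146×46)/(1 + 0.0098×8.2 + 0.0179×9 + 0.0146×32) = 0.6334 kJ/s.
rudd: E/h = 34/35 = 0.9714 kJ/s.
0.9714 > 0.6334, so adding rudd raises the average — include it.

Yes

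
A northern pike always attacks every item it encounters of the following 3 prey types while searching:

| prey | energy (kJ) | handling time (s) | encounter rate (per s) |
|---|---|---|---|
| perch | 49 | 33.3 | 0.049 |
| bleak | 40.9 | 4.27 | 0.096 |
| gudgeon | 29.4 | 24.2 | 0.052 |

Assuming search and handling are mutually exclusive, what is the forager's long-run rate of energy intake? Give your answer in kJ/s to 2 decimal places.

1.83 kJ/s

R = (0.049×49 + 0.096×40.9 + 0.052×29.4) / (1 + 0.049×33.3 + 0.096×4.27 + 0.052×24.2) = 7.856/4.3 = 1.827 kJ/s.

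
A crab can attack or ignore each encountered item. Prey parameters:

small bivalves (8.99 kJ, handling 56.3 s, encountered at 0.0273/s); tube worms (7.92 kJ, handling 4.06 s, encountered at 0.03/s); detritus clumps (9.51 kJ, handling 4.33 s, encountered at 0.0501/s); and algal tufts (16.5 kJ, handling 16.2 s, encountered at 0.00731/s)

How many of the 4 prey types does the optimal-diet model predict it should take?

Rank by E/h (kJ/s): detritus clumps 2.2, tube worms 1.95, algal tufts 1.02, small bivalves 0.16. Include each in turn until the next type's E/h falls below the running intake rate.
Rate on top 1: 0.3915. tube worms: 1.95 > 0.3915 → include.
Rate on top 2: 0.5334. algal tufts: 1.02 > 0.5334 → include.
Rate on top 3: 0.5728. small bivalves: 0.16 < 0.5728 → exclude; stop.
Optimal diet: detritus clumps, tube worms, algal tufts — 3 of 4 types.

3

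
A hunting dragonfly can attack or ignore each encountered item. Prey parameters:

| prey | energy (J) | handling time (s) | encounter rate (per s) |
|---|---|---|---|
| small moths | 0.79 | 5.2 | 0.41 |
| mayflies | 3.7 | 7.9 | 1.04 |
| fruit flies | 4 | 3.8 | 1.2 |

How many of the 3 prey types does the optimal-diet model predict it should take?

E/h in descending order: fruit flies 1.05, mayflies 0.468, small moths 0.152 J/s. The optimal diet is the largest prefix of this list for which every included type satisfies E_i/h_i > R on the types above it.
Rate on top 1: 0.8633. mayflies: 0.468 < 0.8633 → exclude; stop.
Optimal diet: fruit flies — 1 of 3 types.

1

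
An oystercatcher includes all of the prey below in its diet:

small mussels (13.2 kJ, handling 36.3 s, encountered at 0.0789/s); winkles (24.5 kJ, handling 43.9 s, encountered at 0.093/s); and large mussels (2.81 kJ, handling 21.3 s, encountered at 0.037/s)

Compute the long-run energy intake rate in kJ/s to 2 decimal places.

R = Σλ_iE_i / (1 + Σλ_ih_i)
Numerator: 0.0789×13.2 + 0.093×24.5 + 0.037×2.81 = 3.424
Denominator: 1 + 0.0789×36.3 + 0.093×43.9 + 0.037×21.3 = 8.735
R = 3.424/8.735 = 0.392 kJ/s

0.39 kJ/s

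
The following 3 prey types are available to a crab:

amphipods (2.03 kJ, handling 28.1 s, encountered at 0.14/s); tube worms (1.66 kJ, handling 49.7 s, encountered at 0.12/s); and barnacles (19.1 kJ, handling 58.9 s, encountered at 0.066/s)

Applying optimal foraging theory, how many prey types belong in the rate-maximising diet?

1

E/h in descending order: barnacles 0.324, amphipods 0.0722, tube worms 0.0334 kJ/s. The optimal diet is the largest prefix of this list for which every included type satisfies E_i/h_i > R on the types above it.
Rate on top 1: 0.2579. amphipods: 0.0722 < 0.2579 → exclude; stop.
Optimal diet: barnacles — 1 of 3 types.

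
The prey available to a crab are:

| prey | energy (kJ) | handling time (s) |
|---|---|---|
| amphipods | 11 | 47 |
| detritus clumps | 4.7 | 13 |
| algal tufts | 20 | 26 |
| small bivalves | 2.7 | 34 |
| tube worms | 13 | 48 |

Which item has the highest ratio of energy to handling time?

algal tufts

In descending order of E/h:
algal tufts: 20/26 = 0.769 kJ/s
detritus clumps: 4.7/13 = 0.362 kJ/s
tube worms: 13/48 = 0.271 kJ/s
amphipods: 11/47 = 0.234 kJ/s
small bivalves: 2.7/34 = 0.0794 kJ/s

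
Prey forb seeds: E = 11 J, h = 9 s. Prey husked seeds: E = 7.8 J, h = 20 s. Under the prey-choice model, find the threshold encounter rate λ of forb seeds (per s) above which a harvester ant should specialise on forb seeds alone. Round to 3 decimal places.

At the threshold, the rate on forb seeds alone equals the profitability of husked seeds: λ·11/(1 + λ·9) = 7.8/20 = 0.39.
Rearranging, λ(11 − 0.39×9) = 0.39, so λ = 0.39/7.49 = 0.05207 per s.

0.052 per s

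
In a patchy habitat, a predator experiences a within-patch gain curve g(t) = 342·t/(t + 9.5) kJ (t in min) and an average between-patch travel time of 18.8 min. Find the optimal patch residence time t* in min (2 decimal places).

13.36 min

Optimal t* satisfies g'(t*) = g(t*)/(T + t*).
g'(t) = 342·9.5/(t + 9.5)². Setting 342·9.5/(t+9.5)² = 342t/[(t+9.5)(18.8+t)] gives 9.5(18.8+t) = t(t+9.5), so t² = 9.5×18.8 = 178.6.
t* = √178.6 = 13.36 min.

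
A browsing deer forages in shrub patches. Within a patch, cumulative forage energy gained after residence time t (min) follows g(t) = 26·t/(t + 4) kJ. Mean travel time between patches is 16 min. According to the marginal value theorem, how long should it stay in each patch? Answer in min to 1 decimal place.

By the marginal value theorem, leave when the instantaneous gain rate g'(t) equals the habitat-wide average g(t)/(T + t).
g'(t) = 26·4/(t + 4)². Setting 26·4/(t+4)² = 26t/[(t+4)(16+t)] gives 4(16+t) = t(t+4), so t² = 4×16 = 64.
t* = √64 = 8 min.

8.0 min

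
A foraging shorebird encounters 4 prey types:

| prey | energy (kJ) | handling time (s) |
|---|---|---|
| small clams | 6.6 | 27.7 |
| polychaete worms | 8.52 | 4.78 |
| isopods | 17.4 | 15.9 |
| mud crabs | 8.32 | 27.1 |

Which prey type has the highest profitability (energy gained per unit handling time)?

polychaete worms

In descending order of E/h:
polychaete worms: 8.52/4.78 = 1.78 kJ/s
isopods: 17.4/15.9 = 1.09 kJ/s
mud crabs: 8.32/27.1 = 0.307 kJ/s
small clams: 6.6/27.7 = 0.238 kJ/s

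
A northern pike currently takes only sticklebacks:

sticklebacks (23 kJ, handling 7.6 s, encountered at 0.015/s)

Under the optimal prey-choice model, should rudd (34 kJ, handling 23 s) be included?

Yes

Current rate: (0.015×23)/(1 + 0.015×7.6) = 0.3097 kJ/s.
rudd: E/h = 34/23 = 1.478 kJ/s.
1.478 > 0.3097, so adding rudd raises the average — include it.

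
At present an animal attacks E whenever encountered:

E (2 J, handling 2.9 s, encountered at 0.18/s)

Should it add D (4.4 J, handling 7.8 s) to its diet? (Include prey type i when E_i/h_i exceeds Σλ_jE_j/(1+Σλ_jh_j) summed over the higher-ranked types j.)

Yes

On E alone, R = ΣλE/(1+Σλh) = 0.36/1.522 = 0.2365 J/s.
D: E/h = 4.4/7.8 = 0.5641 J/s.
Since 0.5641 > R, including D increases the long-run rate.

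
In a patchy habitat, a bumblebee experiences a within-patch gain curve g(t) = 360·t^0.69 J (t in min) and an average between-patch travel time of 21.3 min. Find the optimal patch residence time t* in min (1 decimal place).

47.4 min

Maximise g(t)/(T+t): set derivative to zero → g'(t)(T+t) = g(t).
g'(t) = 0.69·360·t^-0.31. Setting 0.69·360·t^-0.31 = 360·t^0.69/(21.3+t) gives 0.69(21.3+t) = t, so 0.31·t = 0.69×21.3.
t* = 0.69×21.3/0.31 = 47.41 min.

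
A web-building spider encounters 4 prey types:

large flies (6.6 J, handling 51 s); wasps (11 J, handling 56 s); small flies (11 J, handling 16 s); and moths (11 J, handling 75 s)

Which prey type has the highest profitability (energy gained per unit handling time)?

small flies

In descending order of E/h:
small flies: 11/16 = 0.688 J/s
wasps: 11/56 = 0.196 J/s
moths: 11/75 = 0.147 J/s
large flies: 6.6/51 = 0.129 J/s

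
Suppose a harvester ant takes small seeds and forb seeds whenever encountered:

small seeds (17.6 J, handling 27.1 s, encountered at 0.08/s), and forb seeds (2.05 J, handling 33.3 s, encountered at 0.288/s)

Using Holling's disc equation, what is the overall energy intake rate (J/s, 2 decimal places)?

R = (0.08×17.6 + 0.288×2.05) / (1 + 0.08×27.1 + 0.288×33.3) = 1.998/12.76 = 0.1566 J/s.

0.16 J/s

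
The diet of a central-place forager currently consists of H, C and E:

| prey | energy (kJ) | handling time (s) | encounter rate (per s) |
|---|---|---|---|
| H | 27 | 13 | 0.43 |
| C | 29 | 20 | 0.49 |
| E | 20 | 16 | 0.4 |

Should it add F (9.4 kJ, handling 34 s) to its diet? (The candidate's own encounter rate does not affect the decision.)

No

On H, C and E alone, R = ΣλE/(1+Σλh) = 33.82/22.79 = 1.484 kJ/s.
F: E/h = 9.4/34 = 0.2765 kJ/s.
0.2765 < 1.484, so adding F would lower the average — exclude it.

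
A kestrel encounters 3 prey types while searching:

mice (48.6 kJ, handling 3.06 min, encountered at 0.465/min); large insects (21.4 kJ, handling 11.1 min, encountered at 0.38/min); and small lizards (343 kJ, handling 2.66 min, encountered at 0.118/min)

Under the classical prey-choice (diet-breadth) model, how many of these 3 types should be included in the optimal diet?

Profitabilities (E/h, kJ/min): small lizards 129, mice 15.9, large insects 1.93. Add prey in this order while the next type's profitability exceeds the intake rate on those already taken.
Rate on top 1: 30.8. mice: 15.9 < 30.8 → exclude; stop.
Optimal diet: small lizards — 1 of 3 types.

1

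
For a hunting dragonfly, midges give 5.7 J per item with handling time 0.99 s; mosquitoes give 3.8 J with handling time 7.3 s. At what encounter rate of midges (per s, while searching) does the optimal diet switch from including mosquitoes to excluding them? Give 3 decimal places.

0.100 per s

The zero-one rule: include mosquitoes iff E₂/h₂ > λE₁/(1+λh₁). Equality gives the switch point.
λE₁h₂ = E₂ + λE₂h₁ ⇒ λ = E₂/(E₁h₂ − E₂h₁) = 3.8/(41.61 − 3.762) = 0.1004 per s.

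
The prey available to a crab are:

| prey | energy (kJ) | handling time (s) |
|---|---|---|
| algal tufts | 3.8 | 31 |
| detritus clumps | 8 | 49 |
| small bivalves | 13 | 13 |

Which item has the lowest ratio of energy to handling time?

Profitability E/h (kJ/s): algal tufts = 3.8/31 = 0.123, detritus clumps = 8/49 = 0.163, small bivalves = 13/13 = 1.
Ranked: small bivalves > detritus clumps > algal tufts.

algal tufts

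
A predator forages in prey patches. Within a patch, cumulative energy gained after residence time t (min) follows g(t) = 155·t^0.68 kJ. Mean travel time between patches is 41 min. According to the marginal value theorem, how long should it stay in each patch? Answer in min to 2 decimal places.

Optimal t* satisfies g'(t*) = g(t*)/(T + t*).
g'(t) = 0.68·155·t^-0.32. Setting 0.68·155·t^-0.32 = 155·t^0.68/(41+t) gives 0.68(41+t) = t, so 0.32·t = 0.68×41.
t* = 0.68×41/0.32 = 87.13 min.

87.13 min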